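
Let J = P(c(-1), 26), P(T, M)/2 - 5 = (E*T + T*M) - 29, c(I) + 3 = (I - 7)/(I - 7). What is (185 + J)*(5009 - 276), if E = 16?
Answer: -146723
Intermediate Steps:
c(I) = -2 (c(I) = -3 + (I - 7)/(I - 7) = -3 + (-7 + I)/(-7 + I) = -3 + 1 = -2)
P(T, M) = -48 + 32*T + 2*M*T (P(T, M) = 10 + 2*((16*T + T*M) - 29) = 10 + 2*((16*T + M*T) - 29) = 10 + 2*(-29 + 16*T + M*T) = 10 + (-58 + 32*T + 2*M*T) = -48 + 32*T + 2*M*T)
J = -216 (J = -48 + 32*(-2) + 2*26*(-2) = -48 - 64 - 104 = -216)
(185 + J)*(5009 - 276) = (185 - 216)*(5009 - 276) = -31*4733 = -146723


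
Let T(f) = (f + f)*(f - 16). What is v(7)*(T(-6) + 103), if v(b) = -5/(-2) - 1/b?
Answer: 12111/14 ≈ 865.07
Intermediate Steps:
T(f) = 2*f*(-16 + f) (T(f) = (2*f)*(-16 + f) = 2*f*(-16 + f))
v(b) = 5/2 - 1/b (v(b) = -5*(-½) - 1/b = 5/2 - 1/b)
v(7)*(T(-6) + 103) = (5/2 - 1/7)*(2*(-6)*(-16 - 6) + 103) = (5/2 - 1*⅐)*(2*(-6)*(-22) + 103) = (5/2 - ⅐)*(264 + 103) = (33/14)*367 = 12111/14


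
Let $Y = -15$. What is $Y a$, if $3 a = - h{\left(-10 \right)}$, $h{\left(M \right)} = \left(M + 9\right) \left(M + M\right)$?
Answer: $100$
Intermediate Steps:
$h{\left(M \right)} = 2 M \left(9 + M\right)$ ($h{\left(M \right)} = \left(9 + M\right) 2 M = 2 M \left(9 + M\right)$)
$a = - \frac{20}{3}$ ($a = \frac{\left(-1\right) 2 \left(-10\right) \left(9 - 10\right)}{3} = \frac{\left(-1\right) 2 \left(-10\right) \left(-1\right)}{3} = \frac{\left(-1\right) 20}{3} = \frac{1}{3} \left(-20\right) = - \frac{20}{3} \approx -6.6667$)
$Y a = \left(-15\right) \left(- \frac{20}{3}\right) = 100$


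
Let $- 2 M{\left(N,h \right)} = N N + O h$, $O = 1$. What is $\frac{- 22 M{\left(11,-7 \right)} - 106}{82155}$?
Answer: $\frac{1148}{82155} \approx 0.013974$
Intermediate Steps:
$M{\left(N,h \right)} = - \frac{h}{2} - \frac{N^{2}}{2}$ ($M{\left(N,h \right)} = - \frac{N N + 1 h}{2} = - \frac{N^{2} + h}{2} = - \frac{h + N^{2}}{2} = - \frac{h}{2} - \frac{N^{2}}{2}$)
$\frac{- 22 M{\left(11,-7 \right)} - 106}{82155} = \frac{- 22 \left(\left(- \frac{1}{2}\right) \left(-7\right) - \frac{11^{2}}{2}\right) - 106}{82155} = \left(- 22 \left(\frac{7}{2} - \frac{121}{2}\right) - 106\right) \frac{1}{82155} = \left(\left(-22\right) \left(-57\right) - 106\right) \frac{1}{82155} = \left(1254 - 106\right) \frac{1}{82155} = 1148 \cdot \frac{1}{82155} = \frac{1148}{82155}$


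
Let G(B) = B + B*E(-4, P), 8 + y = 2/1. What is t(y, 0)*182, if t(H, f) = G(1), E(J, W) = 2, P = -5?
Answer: 546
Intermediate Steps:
y = -6 (y = -8 + 2/1 = -8 + 2*1 = -8 + 2 = -6)
G(B) = 3*B (G(B) = B + B*2 = B + 2*B = 3*B)
t(H, f) = 3 (t(H, f) = 3*1 = 3)
t(y, 0)*182 = 3*182 = 546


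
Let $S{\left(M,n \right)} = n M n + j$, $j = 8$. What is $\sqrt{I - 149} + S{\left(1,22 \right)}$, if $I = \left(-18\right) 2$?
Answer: $492 + i \sqrt{185} \approx 492.0 + 13.601 i$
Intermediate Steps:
$S{\left(M,n \right)} = 8 + M n^{2}$ ($S{\left(M,n \right)} = n M n + 8 = M n n + 8 = M n^{2} + 8 = 8 + M n^{2}$)
$I = -36$
$\sqrt{I - 149} + S{\left(1,22 \right)} = \sqrt{-36 - 149} + \left(8 + 1 \cdot 22^{2}\right) = \sqrt{-185} + \left(8 + 1 \cdot 484\right) = i \sqrt{185} + \left(8 + 484\right) = i \sqrt{185} + 492 = 492 + i \sqrt{185}$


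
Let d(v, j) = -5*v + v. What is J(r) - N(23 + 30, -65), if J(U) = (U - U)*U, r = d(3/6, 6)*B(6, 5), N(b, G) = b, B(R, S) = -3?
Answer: -53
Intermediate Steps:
d(v, j) = -4*v
r = 6 (r = -12/6*(-3) = -4*1/2*(-3) = -2*(-3) = 6)
J(U) = 0 (J(U) = 0*U = 0)
J(r) - N(23 + 30, -65) = 0 - (23 + 30) = 0 - 1*53 = 0 - 53 = -53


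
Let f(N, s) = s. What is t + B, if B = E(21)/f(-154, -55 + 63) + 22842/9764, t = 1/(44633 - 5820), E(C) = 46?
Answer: 3065654569/378970132 ≈ 8.0894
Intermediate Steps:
t = 1/38813 ≈ 2.5765e-5
B = 78985/9764 (B = 46/(-55 + 63) + 22842/9764 = 46/8 + 22842*(1/9764) = 46*(⅛) + 11421/4882 = 23/4 + 11421/4882 = 78985/9764 ≈ 8.0894)
t + B = 1/38813 + 78985/9764 = 3065654569/378970132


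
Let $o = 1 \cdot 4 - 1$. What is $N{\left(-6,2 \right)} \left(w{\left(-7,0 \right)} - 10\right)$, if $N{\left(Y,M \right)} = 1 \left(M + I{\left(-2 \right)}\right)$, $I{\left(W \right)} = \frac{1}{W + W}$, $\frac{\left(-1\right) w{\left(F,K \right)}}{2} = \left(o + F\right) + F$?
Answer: $21$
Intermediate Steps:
$o = 3$ ($o = 4 - 1 = 3$)
$w{\left(F,K \right)} = -6 - 4 F$ ($w{\left(F,K \right)} = - 2 \left(\left(3 + F\right) + F\right) = - 2 \left(3 + 2 F\right) = -6 - 4 F$)
$I{\left(W \right)} = \frac{1}{2 W}$
$N{\left(Y,M \right)} = - \frac{1}{4} + M$ ($N{\left(Y,M \right)} = 1 \left(M + \frac{1}{2 \left(-2\right)}\right) = 1 \left(M + \frac{1}{2} \left(- \frac{1}{2}\right)\right) = 1 \left(M - \frac{1}{4}\right) = 1 \left(- \frac{1}{4} + M\right) = - \frac{1}{4} + M$)
$N{\left(-6,2 \right)} \left(w{\left(-7,0 \right)} - 10\right) = \left(- \frac{1}{4} + 2\right) \left(\left(-6 - -28\right) - 10\right) = \frac{7 \left(\left(-6 + 28\right) - 10\right)}{4} = \frac{7 \left(22 - 10\right)}{4} = \frac{7}{4} \cdot 12 = 21$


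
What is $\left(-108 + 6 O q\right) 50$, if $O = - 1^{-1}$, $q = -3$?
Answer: $-4500$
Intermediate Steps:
$O = -1$ ($O = \left(-1\right) 1 = -1$)
$\left(-108 + 6 O q\right) 50 = \left(-108 + 6 \left(-1\right) \left(-3\right)\right) 50 = \left(-108 - -18\right) 50 = \left(-108 + 18\right) 50 = \left(-90\right) 50 = -4500$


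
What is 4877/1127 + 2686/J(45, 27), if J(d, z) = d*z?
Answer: 8952677/1369305 ≈ 6.5381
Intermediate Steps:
4877/1127 + 2686/J(45, 27) = 4877/1127 + 2686/((45*27)) = 4877*(1/1127) + 2686/1215 = 4877/1127 + 2686*(1/1215) = 4877/1127 + 2686/1215 = 8952677/1369305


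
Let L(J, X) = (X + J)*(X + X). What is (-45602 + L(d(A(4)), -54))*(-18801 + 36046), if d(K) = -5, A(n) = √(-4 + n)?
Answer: -676521350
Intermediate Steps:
L(J, X) = 2*X*(J + X) (L(J, X) = (J + X)*(2*X) = 2*X*(J + X))
(-45602 + L(d(A(4)), -54))*(-18801 + 36046) = (-45602 + 2*(-54)*(-5 - 54))*(-18801 + 36046) = (-45602 + 2*(-54)*(-59))*17245 = (-45602 + 6372)*17245 = -39230*17245 = -676521350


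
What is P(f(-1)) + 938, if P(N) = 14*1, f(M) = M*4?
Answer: 952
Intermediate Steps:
f(M) = 4*M
P(N) = 14
P(f(-1)) + 938 = 14 + 938 = 952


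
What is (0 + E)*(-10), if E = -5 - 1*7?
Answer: 120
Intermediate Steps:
E = -12 (E = -5 - 7 = -12)
(0 + E)*(-10) = (0 - 12)*(-10) = -12*(-10) = 120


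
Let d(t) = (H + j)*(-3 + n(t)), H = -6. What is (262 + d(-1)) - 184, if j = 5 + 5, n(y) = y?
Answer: 62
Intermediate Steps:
j = 10
d(t) = -12 + 4*t (d(t) = (-6 + 10)*(-3 + t) = 4*(-3 + t) = -12 + 4*t)
(262 + d(-1)) - 184 = (262 + (-12 + 4*(-1))) - 184 = (262 + (-12 - 4)) - 184 = (262 - 16) - 184 = 246 - 184 = 62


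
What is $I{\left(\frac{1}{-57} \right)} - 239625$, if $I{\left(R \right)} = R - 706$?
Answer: $- \frac{13698868}{57} \approx -2.4033 \cdot 10^{5}$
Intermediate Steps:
$I{\left(R \right)} = -706 + R$
$I{\left(\frac{1}{-57} \right)} - 239625 = \left(-706 + \frac{1}{-57}\right) - 239625 = \left(-706 - \frac{1}{57}\right) - 239625 = - \frac{40243}{57} - 239625 = - \frac{13698868}{57}$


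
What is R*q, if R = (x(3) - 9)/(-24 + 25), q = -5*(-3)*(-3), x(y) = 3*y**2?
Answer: -810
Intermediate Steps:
q = -45 (q = 15*(-3) = -45)
R = 18 (R = (3*3**2 - 9)/(-24 + 25) = (3*9 - 9)/1 = (27 - 9)*1 = 18*1 = 18)
R*q = 18*(-45) = -810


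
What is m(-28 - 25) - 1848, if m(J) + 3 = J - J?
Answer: -1851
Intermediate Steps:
m(J) = -3 (m(J) = -3 + (J - J) = -3 + 0 = -3)
m(-28 - 25) - 1848 = -3 - 1848 = -1851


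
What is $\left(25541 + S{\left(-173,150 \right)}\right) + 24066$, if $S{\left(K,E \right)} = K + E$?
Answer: $49584$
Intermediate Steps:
$S{\left(K,E \right)} = E + K$
$\left(25541 + S{\left(-173,150 \right)}\right) + 24066 = \left(25541 + \left(150 - 173\right)\right) + 24066 = \left(25541 - 23\right) + 24066 = 25518 + 24066 = 49584$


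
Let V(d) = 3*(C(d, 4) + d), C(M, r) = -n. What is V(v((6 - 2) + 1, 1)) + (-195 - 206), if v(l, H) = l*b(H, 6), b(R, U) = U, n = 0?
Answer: -311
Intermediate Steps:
C(M, r) = 0 (C(M, r) = -1*0 = 0)
v(l, H) = 6*l (v(l, H) = l*6 = 6*l)
V(d) = 3*d (V(d) = 3*(0 + d) = 3*d)
V(v((6 - 2) + 1, 1)) + (-195 - 206) = 3*(6*((6 - 2) + 1)) + (-195 - 206) = 3*(6*(4 + 1)) - 401 = 3*(6*5) - 401 = 3*30 - 401 = 90 - 401 = -311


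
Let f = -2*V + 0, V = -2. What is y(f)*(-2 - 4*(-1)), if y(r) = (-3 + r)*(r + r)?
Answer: 16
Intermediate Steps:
f = 4 (f = -2*(-2) + 0 = 4 + 0 = 4)
y(r) = 2*r*(-3 + r) (y(r) = (-3 + r)*(2*r) = 2*r*(-3 + r))
y(f)*(-2 - 4*(-1)) = (2*4*(-3 + 4))*(-2 - 4*(-1)) = (2*4*1)*(-2 + 4) = 8*2 = 16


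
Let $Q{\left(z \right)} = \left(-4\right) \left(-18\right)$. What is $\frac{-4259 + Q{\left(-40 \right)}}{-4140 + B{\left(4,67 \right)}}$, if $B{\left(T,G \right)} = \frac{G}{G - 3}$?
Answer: $\frac{267968}{264893} \approx 1.0116$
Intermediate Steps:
$Q{\left(z \right)} = 72$
$B{\left(T,G \right)} = \frac{G}{-3 + G}$
$\frac{-4259 + Q{\left(-40 \right)}}{-4140 + B{\left(4,67 \right)}} = \frac{-4259 + 72}{-4140 + \frac{67}{-3 + 67}} = - \frac{4187}{-4140 + \frac{67}{64}} = - \frac{4187}{- \frac{264893}{64}} = \left(-4187\right) \left(- \frac{64}{264893}\right) = \frac{267968}{264893}$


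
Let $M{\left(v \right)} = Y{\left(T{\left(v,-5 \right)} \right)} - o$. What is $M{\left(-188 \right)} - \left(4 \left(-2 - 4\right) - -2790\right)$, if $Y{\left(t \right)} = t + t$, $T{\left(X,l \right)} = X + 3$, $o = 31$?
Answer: $-3167$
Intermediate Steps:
$T{\left(X,l \right)} = 3 + X$
$Y{\left(t \right)} = 2 t$
$M{\left(v \right)} = -25 + 2 v$ ($M{\left(v \right)} = 2 \left(3 + v\right) - 31 = \left(6 + 2 v\right) - 31 = -25 + 2 v$)
$M{\left(-188 \right)} - \left(4 \left(-2 - 4\right) - -2790\right) = \left(-25 + 2 \left(-188\right)\right) - \left(4 \left(-2 - 4\right) - -2790\right) = \left(-25 - 376\right) - \left(4 \left(-6\right) + 2790\right) = -401 - \left(-24 + 2790\right) = -401 - 2766 = -3167$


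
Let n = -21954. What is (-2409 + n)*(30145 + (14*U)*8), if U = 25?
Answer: -802639035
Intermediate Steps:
(-2409 + n)*(30145 + (14*U)*8) = (-2409 - 21954)*(30145 + (14*25)*8) = -24363*(30145 + 350*8) = -24363*(30145 + 2800) = -24363*32945 = -802639035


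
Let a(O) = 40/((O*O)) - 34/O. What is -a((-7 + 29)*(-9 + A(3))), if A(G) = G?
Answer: -283/1089 ≈ -0.25987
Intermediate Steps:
a(O) = -34/O + 40/O² (a(O) = 40/(O²) - 34/O = 40/O² - 34/O = -34/O + 40/O²)
-a((-7 + 29)*(-9 + A(3))) = -2*(20 - 17*(-7 + 29)*(-9 + 3))/((-7 + 29)*(-9 + 3))² = -2*(20 - 374*(-6))/(22*(-6))² = -2*(20 - 17*(-132))/(-132)² = -2*(20 + 2244)/17424 = -2*2264/17424 = -1*283/1089 = -283/1089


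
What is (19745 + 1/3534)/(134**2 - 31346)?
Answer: -69778831/47320260 ≈ -1.4746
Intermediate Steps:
(19745 + 1/3534)/(134**2 - 31346) = (19745 + 1/3534)/(17956 - 31346) = (69778831/3534)/(-13390) = (69778831/3534)*(-1/13390) = -69778831/47320260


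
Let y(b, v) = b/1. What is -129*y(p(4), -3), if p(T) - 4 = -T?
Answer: 0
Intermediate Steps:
p(T) = 4 - T
y(b, v) = b (y(b, v) = b*1 = b)
-129*y(p(4), -3) = -129*(4 - 1*4) = -129*(4 - 4) = -129*0 = 0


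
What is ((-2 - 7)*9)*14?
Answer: -1134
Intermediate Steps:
((-2 - 7)*9)*14 = -9*9*14 = -81*14 = -1134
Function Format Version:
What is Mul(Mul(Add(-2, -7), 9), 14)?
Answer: -1134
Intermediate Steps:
Mul(Mul(Add(-2, -7), 9), 14) = Mul(Mul(-9, 9), 14) = Mul(-81, 14) = -1134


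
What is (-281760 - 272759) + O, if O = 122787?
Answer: -431732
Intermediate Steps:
(-281760 - 272759) + O = (-281760 - 272759) + 122787 = -554519 + 122787 = -431732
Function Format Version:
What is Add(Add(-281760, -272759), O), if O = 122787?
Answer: -431732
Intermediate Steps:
Add(Add(-281760, -272759), O) = Add(Add(-281760, -272759), 122787) = Add(-554519, 122787) = -431732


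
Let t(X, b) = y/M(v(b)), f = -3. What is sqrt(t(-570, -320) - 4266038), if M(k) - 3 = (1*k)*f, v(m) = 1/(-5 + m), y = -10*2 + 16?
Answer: 4*I*sqrt(63756224403)/489 ≈ 2065.4*I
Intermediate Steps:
y = -4 (y = -20 + 16 = -4)
M(k) = 3 - 3*k (M(k) = 3 + (1*k)*(-3) = 3 + k*(-3) = 3 - 3*k)
t(X, b) = -4/(3 - 3/(-5 + b))
sqrt(t(-570, -320) - 4266038) = sqrt(4*(5 - 1*(-320))/(3*(-6 - 320)) - 4266038) = sqrt((4/3)*(5 + 320)/(-326) - 4266038) = sqrt((4/3)*(-1/326)*325 - 4266038) = sqrt(-650/489 - 4266038) = sqrt(-2086093232/489) = 4*I*sqrt(63756224403)/489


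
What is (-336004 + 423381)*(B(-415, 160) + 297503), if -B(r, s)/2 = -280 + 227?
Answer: 26004181593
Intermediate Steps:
B(r, s) = 106 (B(r, s) = -2*(-280 + 227) = -2*(-53) = 106)
(-336004 + 423381)*(B(-415, 160) + 297503) = (-336004 + 423381)*(106 + 297503) = 87377*297609 = 26004181593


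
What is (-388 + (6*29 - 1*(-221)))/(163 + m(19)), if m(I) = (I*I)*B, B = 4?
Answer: 7/1607 ≈ 0.0043559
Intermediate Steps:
m(I) = 4*I² (m(I) = (I*I)*4 = I²*4 = 4*I²)
(-388 + (6*29 - 1*(-221)))/(163 + m(19)) = (-388 + (6*29 - 1*(-221)))/(163 + 4*19²) = (-388 + (174 + 221))/(163 + 4*361) = (-388 + 395)/(163 + 1444) = 7/1607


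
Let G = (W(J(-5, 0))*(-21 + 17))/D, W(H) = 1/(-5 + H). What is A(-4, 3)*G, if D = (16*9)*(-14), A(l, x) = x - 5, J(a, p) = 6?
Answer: -1/252 ≈ -0.0039683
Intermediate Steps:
A(l, x) = -5 + x
D = -2016 (D = 144*(-14) = -2016)
G = 1/504 (G = ((-21 + 17)/(-5 + 6))/(-2016) = (-4/1)*(-1/2016) = (1*(-4))*(-1/2016) = -4*(-1/2016) = 1/504 ≈ 0.0019841)
A(-4, 3)*G = (-5 + 3)*(1/504) = -2*1/504 = -1/252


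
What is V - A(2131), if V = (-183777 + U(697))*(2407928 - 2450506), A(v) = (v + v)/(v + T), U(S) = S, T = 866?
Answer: 23362155175018/2997 ≈ 7.7952e+9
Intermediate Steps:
A(v) = 2*v/(866 + v) (A(v) = (v + v)/(v + 866) = (2*v)/(866 + v) = 2*v/(866 + v))
V = 7795180240 (V = (-183777 + 697)*(2407928 - 2450506) = -183080*(-42578) = 7795180240)
V - A(2131) = 7795180240 - 2*2131/(866 + 2131) = 7795180240 - 2*2131/2997 = 7795180240 - 1*4262/2997 = 7795180240 - 4262/2997 = 23362155175018/2997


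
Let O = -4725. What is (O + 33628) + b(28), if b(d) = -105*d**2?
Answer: -53417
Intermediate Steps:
(O + 33628) + b(28) = (-4725 + 33628) - 105*28**2 = 28903 - 105*784 = 28903 - 82320 = -53417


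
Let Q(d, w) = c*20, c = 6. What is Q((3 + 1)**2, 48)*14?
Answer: 1680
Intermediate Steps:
Q(d, w) = 120 (Q(d, w) = 6*20 = 120)
Q((3 + 1)**2, 48)*14 = 120*14 = 1680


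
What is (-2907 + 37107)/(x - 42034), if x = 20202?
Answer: -4275/2729 ≈ -1.5665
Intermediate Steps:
(-2907 + 37107)/(x - 42034) = (-2907 + 37107)/(20202 - 42034) = 34200/(-21832) = 34200*(-1/21832) = -4275/2729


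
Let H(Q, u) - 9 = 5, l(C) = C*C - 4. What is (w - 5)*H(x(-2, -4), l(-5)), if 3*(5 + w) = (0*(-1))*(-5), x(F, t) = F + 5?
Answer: -140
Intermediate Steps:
x(F, t) = 5 + F
l(C) = -4 + C**2 (l(C) = C**2 - 4 = -4 + C**2)
H(Q, u) = 14 (H(Q, u) = 9 + 5 = 14)
w = -5 (w = -5 + ((0*(-1))*(-5))/3 = -5 + (0*(-5))/3 = -5 + (1/3)*0 = -5 + 0 = -5)
(w - 5)*H(x(-2, -4), l(-5)) = (-5 - 5)*14 = -10*14 = -140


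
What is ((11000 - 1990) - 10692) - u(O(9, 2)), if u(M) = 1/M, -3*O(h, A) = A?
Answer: -3361/2 ≈ -1680.5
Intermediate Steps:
O(h, A) = -A/3
((11000 - 1990) - 10692) - u(O(9, 2)) = ((11000 - 1990) - 10692) - 1/((-⅓*2)) = (9010 - 10692) - 1/(-⅔) = -1682 - 1*(-3/2) = -1682 + 3/2 = -3361/2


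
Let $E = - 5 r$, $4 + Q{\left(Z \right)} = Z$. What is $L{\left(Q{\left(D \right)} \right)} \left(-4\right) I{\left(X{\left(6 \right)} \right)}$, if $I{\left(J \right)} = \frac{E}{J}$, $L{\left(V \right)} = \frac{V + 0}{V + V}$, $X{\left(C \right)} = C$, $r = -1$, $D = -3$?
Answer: $- \frac{5}{3} \approx -1.6667$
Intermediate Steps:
$Q{\left(Z \right)} = -4 + Z$
$E = 5$ ($E = \left(-5\right) \left(-1\right) = 5$)
$L{\left(V \right)} = \frac{1}{2}$ ($L{\left(V \right)} = \frac{V}{2 V} = V \frac{1}{2 V} = \frac{1}{2}$)
$I{\left(J \right)} = \frac{5}{J}$
$L{\left(Q{\left(D \right)} \right)} \left(-4\right) I{\left(X{\left(6 \right)} \right)} = \frac{1}{2} \left(-4\right) \frac{5}{6} = - 2 \cdot 5 \cdot \frac{1}{6} = \left(-2\right) \frac{5}{6} = - \frac{5}{3}$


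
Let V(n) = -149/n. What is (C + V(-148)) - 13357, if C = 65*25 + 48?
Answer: -1729083/148 ≈ -11683.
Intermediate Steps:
C = 1673 (C = 1625 + 48 = 1673)
(C + V(-148)) - 13357 = (1673 - 149/(-148)) - 13357 = (1673 - 149*(-1/148)) - 13357 = (1673 + 149/148) - 13357 = 247753/148 - 13357 = -1729083/148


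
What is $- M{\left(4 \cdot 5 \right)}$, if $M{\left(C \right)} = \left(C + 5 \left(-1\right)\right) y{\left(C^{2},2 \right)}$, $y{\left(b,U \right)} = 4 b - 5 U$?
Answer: $-23850$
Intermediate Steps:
$y{\left(b,U \right)} = - 5 U + 4 b$
$M{\left(C \right)} = \left(-10 + 4 C^{2}\right) \left(-5 + C\right)$ ($M{\left(C \right)} = \left(C + 5 \left(-1\right)\right) \left(\left(-5\right) 2 + 4 C^{2}\right) = \left(C - 5\right) \left(-10 + 4 C^{2}\right) = \left(-5 + C\right) \left(-10 + 4 C^{2}\right) = \left(-10 + 4 C^{2}\right) \left(-5 + C\right)$)
$- M{\left(4 \cdot 5 \right)} = - 2 \left(-5 + 4 \cdot 5\right) \left(-5 + 2 \left(4 \cdot 5\right)^{2}\right) = - 2 \left(-5 + 20\right) \left(-5 + 2 \cdot 20^{2}\right) = - 2 \cdot 15 \left(-5 + 2 \cdot 400\right) = - 2 \cdot 15 \left(-5 + 800\right) = - 2 \cdot 15 \cdot 795 = \left(-1\right) 23850 = -23850$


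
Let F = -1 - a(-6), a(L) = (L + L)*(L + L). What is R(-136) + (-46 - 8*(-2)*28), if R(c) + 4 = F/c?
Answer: 54273/136 ≈ 399.07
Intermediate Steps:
a(L) = 4*L**2 (a(L) = (2*L)*(2*L) = 4*L**2)
F = -145 (F = -1 - 4*(-6)**2 = -1 - 4*36 = -1 - 1*144 = -1 - 144 = -145)
R(c) = -4 - 145/c
R(-136) + (-46 - 8*(-2)*28) = (-4 - 145/(-136)) + (-46 - 8*(-2)*28) = (-4 - 145*(-1/136)) + (-46 + 16*28) = (-4 + 145/136) + (-46 + 448) = -399/136 + 402 = 54273/136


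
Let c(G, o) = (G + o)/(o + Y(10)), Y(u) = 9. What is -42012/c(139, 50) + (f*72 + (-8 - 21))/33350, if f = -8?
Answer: -612333527/46690 ≈ -13115.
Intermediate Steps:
c(G, o) = (G + o)/(9 + o) (c(G, o) = (G + o)/(o + 9) = (G + o)/(9 + o))
-42012/c(139, 50) + (f*72 + (-8 - 21))/33350 = -42012*(9 + 50)/(139 + 50) + (-8*72 + (-8 - 21))/33350 = -42012/(189/59) + (-576 - 29)*(1/33350) = -42012/((1/59)*189) - 605*1/33350 = -42012/189/59 - 121/6670 = -42012*59/189 - 121/6670 = -91804/7 - 121/6670 = -612333527/46690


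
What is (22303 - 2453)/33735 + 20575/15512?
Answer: 200402165/104659464 ≈ 1.9148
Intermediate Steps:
(22303 - 2453)/33735 + 20575/15512 = 19850*(1/33735) + 20575*(1/15512) = 3970/6747 + 20575/15512 = 200402165/104659464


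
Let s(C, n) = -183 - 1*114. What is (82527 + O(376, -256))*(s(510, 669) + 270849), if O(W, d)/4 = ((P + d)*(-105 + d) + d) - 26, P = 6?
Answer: 119691934248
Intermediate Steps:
O(W, d) = -104 + 4*d + 4*(-105 + d)*(6 + d) (O(W, d) = 4*(((6 + d)*(-105 + d) + d) - 26) = 4*(((-105 + d)*(6 + d) + d) - 26) = 4*((d + (-105 + d)*(6 + d)) - 26) = 4*(-26 + d + (-105 + d)*(6 + d)) = -104 + 4*d + 4*(-105 + d)*(6 + d))
s(C, n) = -297 (s(C, n) = -183 - 114 = -297)
(82527 + O(376, -256))*(s(510, 669) + 270849) = (82527 + (-2624 - 392*(-256) + 4*(-256)²))*(-297 + 270849) = (82527 + (-2624 + 100352 + 4*65536))*270552 = (82527 + (-2624 + 100352 + 262144))*270552 = (82527 + 359872)*270552 = 442399*270552 = 119691934248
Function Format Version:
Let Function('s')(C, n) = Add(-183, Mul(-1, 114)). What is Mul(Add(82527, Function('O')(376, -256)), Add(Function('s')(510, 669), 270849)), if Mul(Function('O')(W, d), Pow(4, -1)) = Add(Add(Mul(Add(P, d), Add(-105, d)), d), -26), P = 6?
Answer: 119691934248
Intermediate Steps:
Function('O')(W, d) = Add(-104, Mul(4, d), Mul(4, Add(-105, d), Add(6, d))) (Function('O')(W, d) = Mul(4, Add(Add(Mul(Add(6, d), Add(-105, d)), d), -26)) = Mul(4, Add(Add(Mul(Add(-105, d), Add(6, d)), d), -26)) = Mul(4, Add(Add(d, Mul(Add(-105, d), Add(6, d))), -26)) = Mul(4, Add(-26, d, Mul(Add(-105, d), Add(6, d)))) = Add(-104, Mul(4, d), Mul(4, Add(-105, d), Add(6, d))))
Function('s')(C, n) = -297 (Function('s')(C, n) = Add(-183, -114) = -297)
Mul(Add(82527, Function('O')(376, -256)), Add(Function('s')(510, 669), 270849)) = Mul(Add(82527, Add(-2624, Mul(-392, -256), Mul(4, Pow(-256, 2)))), Add(-297, 270849)) = Mul(Add(82527, Add(-2624, 100352, Mul(4, 65536))), 270552) = Mul(Add(82527, Add(-2624, 100352, 262144)), 270552) = Mul(Add(82527, 359872), 270552) = Mul(442399, 270552) = 119691934248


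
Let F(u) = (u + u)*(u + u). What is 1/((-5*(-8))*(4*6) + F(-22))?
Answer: 1/2896 ≈ 0.00034530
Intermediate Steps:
F(u) = 4*u² (F(u) = (2*u)*(2*u) = 4*u²)
1/((-5*(-8))*(4*6) + F(-22)) = 1/((-5*(-8))*(4*6) + 4*(-22)²) = 1/(40*24 + 4*484) = 1/(960 + 1936) = 1/2896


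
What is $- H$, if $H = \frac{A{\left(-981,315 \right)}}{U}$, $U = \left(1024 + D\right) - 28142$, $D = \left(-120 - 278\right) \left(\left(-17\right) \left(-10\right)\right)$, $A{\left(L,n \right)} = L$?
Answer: $- \frac{981}{94778} \approx -0.01035$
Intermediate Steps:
$D = -67660$ ($D = \left(-398\right) 170 = -67660$)
$U = -94778$ ($U = \left(1024 - 67660\right) - 28142 = -66636 - 28142 = -94778$)
$H = \frac{981}{94778}$ ($H = - \frac{981}{-94778} = \left(-981\right) \left(- \frac{1}{94778}\right) = \frac{981}{94778} \approx 0.01035$)
$- H = \left(-1\right) \frac{981}{94778} = - \frac{981}{94778}$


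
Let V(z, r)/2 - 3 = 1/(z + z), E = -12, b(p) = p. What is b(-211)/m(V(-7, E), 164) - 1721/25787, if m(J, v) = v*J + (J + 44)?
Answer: -50260032/182391451 ≈ -0.27556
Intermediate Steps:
V(z, r) = 6 + 1/z (V(z, r) = 6 + 2/(z + z) = 6 + 2/((2*z)) = 6 + 2*(1/(2*z)) = 6 + 1/z)
m(J, v) = 44 + J + J*v (m(J, v) = J*v + (44 + J) = 44 + J + J*v)
b(-211)/m(V(-7, E), 164) - 1721/25787 = -211/(44 + (6 + 1/(-7)) + (6 + 1/(-7))*164) - 1721/25787 = -211/(44 + (6 - 1/7) + (6 - 1/7)*164) - 1721*1/25787 = -211/(44 + 41/7 + (41/7)*164) - 1721/25787 = -211/(44 + 41/7 + 6724/7) - 1721/25787 = -211/7073/7 - 1721/25787 = -211*7/7073 - 1721/25787 = -1477/7073 - 1721/25787 = -50260032/182391451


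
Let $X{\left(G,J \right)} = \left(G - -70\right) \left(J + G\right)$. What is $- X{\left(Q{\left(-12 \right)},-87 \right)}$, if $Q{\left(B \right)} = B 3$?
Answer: $4182$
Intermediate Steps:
$Q{\left(B \right)} = 3 B$
$X{\left(G,J \right)} = \left(70 + G\right) \left(G + J\right)$ ($X{\left(G,J \right)} = \left(G + 70\right) \left(G + J\right) = \left(70 + G\right) \left(G + J\right)$)
$- X{\left(Q{\left(-12 \right)},-87 \right)} = - (\left(3 \left(-12\right)\right)^{2} + 70 \cdot 3 \left(-12\right) + 70 \left(-87\right) + 3 \left(-12\right) \left(-87\right)) = - (\left(-36\right)^{2} + 70 \left(-36\right) - 6090 - -3132) = - (1296 - 2520 - 6090 + 3132) = \left(-1\right) \left(-4182\right) = 4182$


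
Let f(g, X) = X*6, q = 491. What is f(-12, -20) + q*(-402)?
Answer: -197502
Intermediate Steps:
f(g, X) = 6*X
f(-12, -20) + q*(-402) = 6*(-20) + 491*(-402) = -120 - 197382 = -197502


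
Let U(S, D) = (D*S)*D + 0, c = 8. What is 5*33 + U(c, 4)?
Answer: 293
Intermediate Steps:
U(S, D) = S*D**2 (U(S, D) = S*D**2 + 0 = S*D**2)
5*33 + U(c, 4) = 5*33 + 8*4**2 = 165 + 8*16 = 165 + 128 = 293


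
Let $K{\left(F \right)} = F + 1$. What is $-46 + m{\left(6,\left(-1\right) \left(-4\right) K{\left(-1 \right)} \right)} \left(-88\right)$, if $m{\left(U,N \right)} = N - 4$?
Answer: $306$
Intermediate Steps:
$K{\left(F \right)} = 1 + F$
$m{\left(U,N \right)} = -4 + N$
$-46 + m{\left(6,\left(-1\right) \left(-4\right) K{\left(-1 \right)} \right)} \left(-88\right) = -46 + \left(-4 + \left(-1\right) \left(-4\right) \left(1 - 1\right)\right) \left(-88\right) = -46 + \left(-4 + 4 \cdot 0\right) \left(-88\right) = -46 + \left(-4 + 0\right) \left(-88\right) = -46 - -352 = -46 + 352 = 306$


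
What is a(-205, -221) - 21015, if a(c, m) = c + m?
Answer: -21441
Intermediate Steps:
a(-205, -221) - 21015 = (-205 - 221) - 21015 = -426 - 21015 = -21441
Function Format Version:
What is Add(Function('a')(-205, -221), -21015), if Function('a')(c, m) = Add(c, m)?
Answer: -21441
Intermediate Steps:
Add(Function('a')(-205, -221), -21015) = Add(Add(-205, -221), -21015) = Add(-426, -21015) = -21441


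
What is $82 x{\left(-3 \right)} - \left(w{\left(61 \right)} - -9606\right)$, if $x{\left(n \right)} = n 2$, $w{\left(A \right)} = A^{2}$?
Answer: $-13819$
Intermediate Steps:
$x{\left(n \right)} = 2 n$
$82 x{\left(-3 \right)} - \left(w{\left(61 \right)} - -9606\right) = 82 \cdot 2 \left(-3\right) - \left(61^{2} - -9606\right) = 82 \left(-6\right) - \left(3721 + 9606\right) = -492 - 13327 = -13819$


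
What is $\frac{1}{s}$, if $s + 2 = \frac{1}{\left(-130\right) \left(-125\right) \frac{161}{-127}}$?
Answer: $- \frac{2616250}{5232627} \approx -0.49999$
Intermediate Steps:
$s = - \frac{5232627}{2616250}$ ($s = -2 + \frac{1}{\left(-130\right) \left(-125\right) \frac{161}{-127}} = -2 + \frac{1}{16250 \cdot 161 \left(- \frac{1}{127}\right)} = -2 + \frac{1}{16250 \left(- \frac{161}{127}\right)} = -2 + \frac{1}{- \frac{2616250}{127}} = -2 - \frac{127}{2616250} = - \frac{5232627}{2616250} \approx -2.0$)
$\frac{1}{s} = \frac{1}{- \frac{5232627}{2616250}} = - \frac{2616250}{5232627}$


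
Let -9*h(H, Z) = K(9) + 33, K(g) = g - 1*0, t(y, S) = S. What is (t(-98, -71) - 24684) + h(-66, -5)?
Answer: -74279/3 ≈ -24760.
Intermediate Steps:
K(g) = g (K(g) = g + 0 = g)
h(H, Z) = -14/3 (h(H, Z) = -(9 + 33)/9 = -1/9*42 = -14/3)
(t(-98, -71) - 24684) + h(-66, -5) = (-71 - 24684) - 14/3 = -24755 - 14/3 = -74279/3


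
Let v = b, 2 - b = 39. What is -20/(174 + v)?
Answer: -20/137 ≈ -0.14599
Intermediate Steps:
b = -37 (b = 2 - 1*39 = 2 - 39 = -37)
v = -37
-20/(174 + v) = -20/(174 - 37) = -20/137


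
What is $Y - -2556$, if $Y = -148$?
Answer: $2408$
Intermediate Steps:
$Y - -2556 = -148 - -2556 = -148 + 2556 = 2408$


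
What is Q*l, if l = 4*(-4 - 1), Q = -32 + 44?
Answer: -240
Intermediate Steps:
Q = 12
l = -20 (l = 4*(-5) = -20)
Q*l = 12*(-20) = -240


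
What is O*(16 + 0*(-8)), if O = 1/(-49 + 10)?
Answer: -16/39 ≈ -0.41026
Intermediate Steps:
O = -1/39 (O = 1/(-39) = -1/39 ≈ -0.025641)
O*(16 + 0*(-8)) = -(16 + 0*(-8))/39 = -(16 + 0)/39 = -1/39*16 = -16/39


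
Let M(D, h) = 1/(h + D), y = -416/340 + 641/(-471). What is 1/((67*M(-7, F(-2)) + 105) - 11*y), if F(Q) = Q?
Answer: 120105/15131387 ≈ 0.0079375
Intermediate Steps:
y = -103469/40035 (y = -416*1/340 + 641*(-1/471) = -104/85 - 641/471 = -103469/40035 ≈ -2.5845)
M(D, h) = 1/(D + h)
1/((67*M(-7, F(-2)) + 105) - 11*y) = 1/((67/(-7 - 2) + 105) - 11*(-103469/40035)) = 1/((67/(-9) + 105) + 1138159/40035) = 1/((67*(-⅑) + 105) + 1138159/40035) = 1/((-67/9 + 105) + 1138159/40035) = 1/(878/9 + 1138159/40035) = 1/(15131387/120105) = 120105/15131387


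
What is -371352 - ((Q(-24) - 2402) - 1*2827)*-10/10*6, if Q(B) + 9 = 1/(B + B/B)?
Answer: -9263946/23 ≈ -4.0278e+5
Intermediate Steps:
Q(B) = -9 + 1/(1 + B) (Q(B) = -9 + 1/(B + B/B) = -9 + 1/(B + 1) = -9 + 1/(1 + B))
-371352 - ((Q(-24) - 2402) - 1*2827)*-10/10*6 = -371352 - (((-8 - 9*(-24))/(1 - 24) - 2402) - 1*2827)*-10/10*6 = -371352 - (((-8 + 216)/(-23) - 2402) - 2827)*-10*⅒*6 = -371352 - ((-1/23*208 - 2402) - 2827)*(-1*6) = -371352 - ((-208/23 - 2402) - 2827)*(-6) = -371352 - (-55454/23 - 2827)*(-6) = -371352 - (-120475)*(-6)/23 = -371352 - 1*722850/23 = -371352 - 722850/23 = -9263946/23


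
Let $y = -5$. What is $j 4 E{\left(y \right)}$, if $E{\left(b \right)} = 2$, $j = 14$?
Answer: $112$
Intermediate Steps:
$j 4 E{\left(y \right)} = 14 \cdot 4 \cdot 2 = 56 \cdot 2 = 112$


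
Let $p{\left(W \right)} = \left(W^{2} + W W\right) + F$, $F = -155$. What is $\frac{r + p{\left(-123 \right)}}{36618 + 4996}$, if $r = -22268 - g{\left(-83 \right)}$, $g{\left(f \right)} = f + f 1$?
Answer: $\frac{8001}{41614} \approx 0.19227$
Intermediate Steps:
$g{\left(f \right)} = 2 f$ ($g{\left(f \right)} = f + f = 2 f$)
$p{\left(W \right)} = -155 + 2 W^{2}$ ($p{\left(W \right)} = \left(W^{2} + W W\right) - 155 = \left(W^{2} + W^{2}\right) - 155 = 2 W^{2} - 155 = -155 + 2 W^{2}$)
$r = -22102$ ($r = -22268 - 2 \left(-83\right) = -22268 - -166 = -22268 + 166 = -22102$)
$\frac{r + p{\left(-123 \right)}}{36618 + 4996} = \frac{-22102 - \left(155 - 2 \left(-123\right)^{2}\right)}{36618 + 4996} = \frac{-22102 + \left(-155 + 2 \cdot 15129\right)}{41614} = \left(-22102 + \left(-155 + 30258\right)\right) \frac{1}{41614} = \left(-22102 + 30103\right) \frac{1}{41614} = 8001 \cdot \frac{1}{41614} = \frac{8001}{41614}$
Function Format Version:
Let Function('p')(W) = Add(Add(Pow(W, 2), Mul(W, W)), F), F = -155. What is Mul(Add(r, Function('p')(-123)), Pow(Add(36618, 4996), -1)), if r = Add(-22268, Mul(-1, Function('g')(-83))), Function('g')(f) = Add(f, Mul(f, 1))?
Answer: Rational(8001, 41614) ≈ 0.19227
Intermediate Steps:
Function('g')(f) = Mul(2, f) (Function('g')(f) = Add(f, f) = Mul(2, f))
Function('p')(W) = Add(-155, Mul(2, Pow(W, 2))) (Function('p')(W) = Add(Add(Pow(W, 2), Mul(W, W)), -155) = Add(Add(Pow(W, 2), Pow(W, 2)), -155) = Add(Mul(2, Pow(W, 2)), -155) = Add(-155, Mul(2, Pow(W, 2))))
r = -22102 (r = Add(-22268, Mul(-1, Mul(2, -83))) = Add(-22268, Mul(-1, -166)) = Add(-22268, 166) = -22102)
Mul(Add(r, Function('p')(-123)), Pow(Add(36618, 4996), -1)) = Mul(Add(-22102, Add(-155, Mul(2, Pow(-123, 2)))), Pow(Add(36618, 4996), -1)) = Mul(Add(-22102, Add(-155, Mul(2, 15129))), Pow(41614, -1)) = Mul(Add(-22102, Add(-155, 30258)), Rational(1, 41614)) = Mul(Add(-22102, 30103), Rational(1, 41614)) = Mul(8001, Rational(1, 41614)) = Rational(8001, 41614)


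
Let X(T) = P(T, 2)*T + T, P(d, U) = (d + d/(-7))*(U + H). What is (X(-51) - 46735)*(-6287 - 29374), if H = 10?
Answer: 5000742030/7 ≈ 7.1439e+8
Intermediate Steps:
P(d, U) = 6*d*(10 + U)/7 (P(d, U) = (d + d/(-7))*(U + 10) = (d + d*(-⅐))*(10 + U) = (d - d/7)*(10 + U) = (6*d/7)*(10 + U) = 6*d*(10 + U)/7)
X(T) = T + 72*T²/7 (X(T) = (6*T*(10 + 2)/7)*T + T = ((6/7)*T*12)*T + T = (72*T/7)*T + T = 72*T²/7 + T = T + 72*T²/7)
(X(-51) - 46735)*(-6287 - 29374) = ((⅐)*(-51)*(7 + 72*(-51)) - 46735)*(-6287 - 29374) = ((⅐)*(-51)*(7 - 3672) - 46735)*(-35661) = ((⅐)*(-51)*(-3665) - 46735)*(-35661) = (186915/7 - 46735)*(-35661) = -140230/7*(-35661) = 5000742030/7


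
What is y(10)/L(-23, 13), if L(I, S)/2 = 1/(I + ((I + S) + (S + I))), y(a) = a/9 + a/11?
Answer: -4300/99 ≈ -43.434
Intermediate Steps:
y(a) = 20*a/99 (y(a) = a*(⅑) + a*(1/11) = a/9 + a/11 = 20*a/99)
L(I, S) = 2/(2*S + 3*I) (L(I, S) = 2/(I + ((I + S) + (S + I))) = 2/(I + ((I + S) + (I + S))) = 2/(I + (2*I + 2*S)) = 2/(2*S + 3*I))
y(10)/L(-23, 13) = ((20/99)*10)/((2/(2*13 + 3*(-23)))) = 200/(99*((2/(26 - 69)))) = 200/(99*((2/(-43)))) = 200/(99*((2*(-1/43)))) = 200/(99*(-2/43)) = (200/99)*(-43/2) = -4300/99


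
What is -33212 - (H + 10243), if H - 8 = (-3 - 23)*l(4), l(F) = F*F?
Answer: -43047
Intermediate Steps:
l(F) = F²
H = -408 (H = 8 + (-3 - 23)*4² = 8 - 26*16 = 8 - 416 = -408)
-33212 - (H + 10243) = -33212 - (-408 + 10243) = -33212 - 1*9835 = -33212 - 9835 = -43047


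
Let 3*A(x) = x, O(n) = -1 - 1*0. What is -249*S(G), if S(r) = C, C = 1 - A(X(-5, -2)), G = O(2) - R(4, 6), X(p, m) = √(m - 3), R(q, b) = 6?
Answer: -249 + 83*I*√5 ≈ -249.0 + 185.59*I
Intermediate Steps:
X(p, m) = √(-3 + m)
O(n) = -1 (O(n) = -1 + 0 = -1)
A(x) = x/3
G = -7 (G = -1 - 1*6 = -1 - 6 = -7)
C = 1 - I*√5/3 (C = 1 - √(-3 - 2)/3 = 1 - √(-5)/3 = 1 - I*√5/3 ≈ 1.0 - 0.74536*I)
S(r) = 1 - I*√5/3
-249*S(G) = -249*(1 - I*√5/3) = -249 + 83*I*√5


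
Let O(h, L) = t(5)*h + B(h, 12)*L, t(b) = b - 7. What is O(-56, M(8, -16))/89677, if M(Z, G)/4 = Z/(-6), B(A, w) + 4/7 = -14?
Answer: 1328/627739 ≈ 0.0021155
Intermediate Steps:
B(A, w) = -102/7 (B(A, w) = -4/7 - 14 = -102/7)
t(b) = -7 + b
M(Z, G) = -2*Z/3 (M(Z, G) = 4*(Z/(-6)) = 4*(Z*(-⅙)) = 4*(-Z/6) = -2*Z/3)
O(h, L) = -2*h - 102*L/7 (O(h, L) = (-7 + 5)*h - 102*L/7 = -2*h - 102*L/7)
O(-56, M(8, -16))/89677 = (-2*(-56) - (-68)*8/7)/89677 = (112 - 102/7*(-16/3))*(1/89677) = (112 + 544/7)*(1/89677) = (1328/7)*(1/89677) = 1328/627739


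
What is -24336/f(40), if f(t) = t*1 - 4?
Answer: -676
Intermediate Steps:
f(t) = -4 + t (f(t) = t - 4 = -4 + t)
-24336/f(40) = -24336/(-4 + 40) = -24336/36 = -24336*1/36 = -676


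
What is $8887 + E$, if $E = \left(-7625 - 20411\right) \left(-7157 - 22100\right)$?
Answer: $820258139$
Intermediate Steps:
$E = 820249252$ ($E = \left(-28036\right) \left(-29257\right) = 820249252$)
$8887 + E = 8887 + 820249252 = 820258139$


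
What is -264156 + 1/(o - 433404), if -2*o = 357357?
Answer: -323370529742/1224165 ≈ -2.6416e+5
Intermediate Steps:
o = -357357/2 (o = -1/2*357357 = -357357/2 ≈ -1.7868e+5)
-264156 + 1/(o - 433404) = -264156 + 1/(-357357/2 - 433404) = -264156 + 1/(-1224165/2) = -264156 - 2/1224165 = -323370529742/1224165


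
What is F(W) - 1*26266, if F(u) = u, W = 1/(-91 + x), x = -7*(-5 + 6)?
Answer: -2574069/98 ≈ -26266.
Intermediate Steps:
x = -7 (x = -7*1 = -7)
W = -1/98 (W = 1/(-91 - 7) = 1/(-98) = -1/98 ≈ -0.010204)
F(W) - 1*26266 = -1/98 - 1*26266 = -1/98 - 26266 = -2574069/98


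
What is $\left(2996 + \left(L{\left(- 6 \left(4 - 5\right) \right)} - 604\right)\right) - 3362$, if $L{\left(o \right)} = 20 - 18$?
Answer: $-968$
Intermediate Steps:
$L{\left(o \right)} = 2$
$\left(2996 + \left(L{\left(- 6 \left(4 - 5\right) \right)} - 604\right)\right) - 3362 = \left(2996 + \left(2 - 604\right)\right) - 3362 = \left(2996 - 602\right) - 3362 = 2394 - 3362 = -968$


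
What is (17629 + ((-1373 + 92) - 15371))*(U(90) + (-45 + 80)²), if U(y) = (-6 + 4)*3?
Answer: 1190963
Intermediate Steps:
U(y) = -6 (U(y) = -2*3 = -6)
(17629 + ((-1373 + 92) - 15371))*(U(90) + (-45 + 80)²) = (17629 + ((-1373 + 92) - 15371))*(-6 + (-45 + 80)²) = (17629 + (-1281 - 15371))*(-6 + 35²) = (17629 - 16652)*(-6 + 1225) = 977*1219 = 1190963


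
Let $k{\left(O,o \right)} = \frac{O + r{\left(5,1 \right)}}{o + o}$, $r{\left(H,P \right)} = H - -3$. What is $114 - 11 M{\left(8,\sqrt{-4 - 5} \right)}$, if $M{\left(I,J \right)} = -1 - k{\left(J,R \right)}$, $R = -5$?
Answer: $\frac{581}{5} - \frac{33 i}{10} \approx 116.2 - 3.3 i$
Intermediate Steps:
$r{\left(H,P \right)} = 3 + H$ ($r{\left(H,P \right)} = H + 3 = 3 + H$)
$k{\left(O,o \right)} = \frac{8 + O}{2 o}$ ($k{\left(O,o \right)} = \frac{O + \left(3 + 5\right)}{o + o} = \frac{O + 8}{2 o} = \left(8 + O\right) \frac{1}{2 o} = \frac{8 + O}{2 o}$)
$M{\left(I,J \right)} = - \frac{1}{5} + \frac{J}{10}$ ($M{\left(I,J \right)} = -1 - \frac{8 + J}{2 \left(-5\right)} = -1 - \frac{1}{2} \left(- \frac{1}{5}\right) \left(8 + J\right) = -1 - \left(- \frac{4}{5} - \frac{J}{10}\right) = -1 + \left(\frac{4}{5} + \frac{J}{10}\right) = - \frac{1}{5} + \frac{J}{10}$)
$114 - 11 M{\left(8,\sqrt{-4 - 5} \right)} = 114 - 11 \left(- \frac{1}{5} + \frac{\sqrt{-4 - 5}}{10}\right) = 114 - 11 \left(- \frac{1}{5} + \frac{\sqrt{-9}}{10}\right) = 114 - 11 \left(- \frac{1}{5} + \frac{3 i}{10}\right) = 114 + \left(\frac{11}{5} - \frac{33 i}{10}\right) = \frac{581}{5} - \frac{33 i}{10}$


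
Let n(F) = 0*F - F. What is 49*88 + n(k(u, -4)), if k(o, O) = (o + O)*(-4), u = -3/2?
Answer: 4290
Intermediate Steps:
u = -3/2 (u = -3*1/2 = -3/2 ≈ -1.5000)
k(o, O) = -4*O - 4*o (k(o, O) = (O + o)*(-4) = -4*O - 4*o)
n(F) = -F (n(F) = 0 - F = -F)
49*88 + n(k(u, -4)) = 49*88 - (-4*(-4) - 4*(-3/2)) = 4312 - (16 + 6) = 4312 - 1*22 = 4312 - 22 = 4290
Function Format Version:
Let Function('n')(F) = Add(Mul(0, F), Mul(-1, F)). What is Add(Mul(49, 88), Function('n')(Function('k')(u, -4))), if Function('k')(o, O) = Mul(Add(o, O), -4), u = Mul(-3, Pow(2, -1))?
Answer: 4290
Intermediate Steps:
u = Rational(-3, 2) (u = Mul(-3, Rational(1, 2)) = Rational(-3, 2) ≈ -1.5000)
Function('k')(o, O) = Add(Mul(-4, O), Mul(-4, o)) (Function('k')(o, O) = Mul(Add(O, o), -4) = Add(Mul(-4, O), Mul(-4, o)))
Function('n')(F) = Mul(-1, F) (Function('n')(F) = Add(0, Mul(-1, F)) = Mul(-1, F))
Add(Mul(49, 88), Function('n')(Function('k')(u, -4))) = Add(Mul(49, 88), Mul(-1, Add(Mul(-4, -4), Mul(-4, Rational(-3, 2))))) = Add(4312, Mul(-1, Add(16, 6))) = Add(4312, Mul(-1, 22)) = Add(4312, -22) = 4290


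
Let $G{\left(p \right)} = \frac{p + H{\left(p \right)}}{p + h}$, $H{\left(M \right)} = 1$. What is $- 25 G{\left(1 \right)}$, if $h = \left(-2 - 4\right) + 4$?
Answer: $50$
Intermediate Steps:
$h = -2$ ($h = -6 + 4 = -2$)
$G{\left(p \right)} = \frac{1 + p}{-2 + p}$ ($G{\left(p \right)} = \frac{p + 1}{p - 2} = \frac{1 + p}{-2 + p}$)
$- 25 G{\left(1 \right)} = - 25 \frac{1 + 1}{-2 + 1} = - 25 \frac{1}{-1} \cdot 2 = - 25 \left(\left(-1\right) 2\right) = \left(-25\right) \left(-2\right) = 50$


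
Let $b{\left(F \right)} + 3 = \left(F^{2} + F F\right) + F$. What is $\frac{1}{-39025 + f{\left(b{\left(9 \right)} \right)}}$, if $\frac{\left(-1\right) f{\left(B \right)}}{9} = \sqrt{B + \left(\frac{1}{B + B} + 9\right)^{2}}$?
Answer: $- \frac{489529600}{19103639585623} + \frac{9744 \sqrt{33433}}{19103639585623} \approx -2.5532 \cdot 10^{-5}$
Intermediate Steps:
$b{\left(F \right)} = -3 + F + 2 F^{2}$ ($b{\left(F \right)} = -3 + \left(\left(F^{2} + F F\right) + F\right) = -3 + \left(\left(F^{2} + F^{2}\right) + F\right) = -3 + \left(2 F^{2} + F\right) = -3 + \left(F + 2 F^{2}\right) = -3 + F + 2 F^{2}$)
$f{\left(B \right)} = - 9 \sqrt{B + \left(9 + \frac{1}{2 B}\right)^{2}}$ ($f{\left(B \right)} = - 9 \sqrt{B + \left(\frac{1}{B + B} + 9\right)^{2}} = - 9 \sqrt{B + \left(\frac{1}{2 B} + 9\right)^{2}} = - 9 \sqrt{B + \left(9 + \frac{1}{2 B}\right)^{2}}$)
$\frac{1}{-39025 + f{\left(b{\left(9 \right)} \right)}} = \frac{1}{-39025 - \frac{9 \sqrt{324 + \frac{1}{\left(-3 + 9 + 2 \cdot 9^{2}\right)^{2}} + 4 \left(-3 + 9 + 2 \cdot 9^{2}\right) + \frac{36}{-3 + 9 + 2 \cdot 9^{2}}}}{2}} = \frac{1}{-39025 - \frac{9 \sqrt{324 + \frac{1}{\left(-3 + 9 + 2 \cdot 81\right)^{2}} + 4 \left(-3 + 9 + 2 \cdot 81\right) + \frac{36}{-3 + 9 + 2 \cdot 81}}}{2}} = \frac{1}{-39025 - \frac{9 \sqrt{324 + \frac{1}{\left(-3 + 9 + 162\right)^{2}} + 4 \left(-3 + 9 + 162\right) + \frac{36}{-3 + 9 + 162}}}{2}} = \frac{1}{-39025 - \frac{9 \sqrt{324 + \frac{1}{28224} + 4 \cdot 168 + \frac{36}{168}}}{2}} = \frac{1}{-39025 - \frac{9 \sqrt{324 + \frac{1}{28224} + 672 + 36 \cdot \frac{1}{168}}}{2}} = \frac{1}{-39025 - \frac{9 \sqrt{324 + \frac{1}{28224} + 672 + \frac{3}{14}}}{2}} = \frac{1}{-39025 - \frac{9 \sqrt{\frac{28117153}{28224}}}{2}} = \frac{1}{-39025 - \frac{9 \frac{29 \sqrt{33433}}{168}}{2}} = \frac{1}{-39025 - \frac{87 \sqrt{33433}}{112}}$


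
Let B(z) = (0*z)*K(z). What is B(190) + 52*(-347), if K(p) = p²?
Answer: -18044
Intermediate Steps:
B(z) = 0 (B(z) = (0*z)*z² = 0*z² = 0)
B(190) + 52*(-347) = 0 + 52*(-347) = 0 - 18044 = -18044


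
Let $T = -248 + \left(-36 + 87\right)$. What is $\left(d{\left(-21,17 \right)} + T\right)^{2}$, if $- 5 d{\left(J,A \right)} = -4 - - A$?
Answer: $\frac{996004}{25} \approx 39840.0$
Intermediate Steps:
$d{\left(J,A \right)} = \frac{4}{5} - \frac{A}{5}$ ($d{\left(J,A \right)} = - \frac{-4 - - A}{5} = - \frac{-4 + A}{5} = \frac{4}{5} - \frac{A}{5}$)
$T = -197$ ($T = -248 + 51 = -197$)
$\left(d{\left(-21,17 \right)} + T\right)^{2} = \left(\left(\frac{4}{5} - \frac{17}{5}\right) - 197\right)^{2} = \left(- \frac{13}{5} - 197\right)^{2} = \left(- \frac{998}{5}\right)^{2} = \frac{996004}{25}$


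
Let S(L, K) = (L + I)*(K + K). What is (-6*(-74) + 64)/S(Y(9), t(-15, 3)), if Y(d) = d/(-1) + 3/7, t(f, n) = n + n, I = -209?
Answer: -889/4569 ≈ -0.19457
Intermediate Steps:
t(f, n) = 2*n
Y(d) = 3/7 - d (Y(d) = d*(-1) + 3*(⅐) = -d + 3/7 = 3/7 - d)
S(L, K) = 2*K*(-209 + L) (S(L, K) = (L - 209)*(K + K) = (-209 + L)*(2*K) = 2*K*(-209 + L))
(-6*(-74) + 64)/S(Y(9), t(-15, 3)) = (-6*(-74) + 64)/((2*(2*3)*(-209 + (3/7 - 1*9)))) = (444 + 64)/((2*6*(-209 + (3/7 - 9)))) = 508/((2*6*(-209 - 60/7))) = 508/((2*6*(-1523/7))) = 508/(-18276/7) = 508*(-7/18276) = -889/4569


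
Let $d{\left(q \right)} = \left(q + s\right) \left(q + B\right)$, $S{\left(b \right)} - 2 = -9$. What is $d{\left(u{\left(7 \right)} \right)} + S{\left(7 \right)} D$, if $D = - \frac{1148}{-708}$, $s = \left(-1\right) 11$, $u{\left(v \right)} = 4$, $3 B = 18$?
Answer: $- \frac{14399}{177} \approx -81.35$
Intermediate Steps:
$B = 6$ ($B = \frac{1}{3} \cdot 18 = 6$)
$s = -11$
$S{\left(b \right)} = -7$ ($S{\left(b \right)} = 2 - 9 = -7$)
$d{\left(q \right)} = \left(-11 + q\right) \left(6 + q\right)$ ($d{\left(q \right)} = \left(q - 11\right) \left(q + 6\right) = \left(-11 + q\right) \left(6 + q\right)$)
$D = \frac{287}{177}$ ($D = \left(-1148\right) \left(- \frac{1}{708}\right) = \frac{287}{177} \approx 1.6215$)
$d{\left(u{\left(7 \right)} \right)} + S{\left(7 \right)} D = \left(-66 + 4^{2} - 20\right) - \frac{2009}{177} = \left(-66 + 16 - 20\right) - \frac{2009}{177} = -70 - \frac{2009}{177} = - \frac{14399}{177}$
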